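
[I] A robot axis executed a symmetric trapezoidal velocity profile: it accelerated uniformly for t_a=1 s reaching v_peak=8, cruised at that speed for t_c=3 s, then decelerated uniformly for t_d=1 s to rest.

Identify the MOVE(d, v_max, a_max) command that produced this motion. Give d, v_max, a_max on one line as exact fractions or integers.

a_max = 8/1 = 8
d_a = ½·8·1 = 4; d_c = 8·3 = 24
d = 2·4 + 24 = 32
t_c = 3 > 0 so v_max = 8

d=32 v_max=8 a_max=8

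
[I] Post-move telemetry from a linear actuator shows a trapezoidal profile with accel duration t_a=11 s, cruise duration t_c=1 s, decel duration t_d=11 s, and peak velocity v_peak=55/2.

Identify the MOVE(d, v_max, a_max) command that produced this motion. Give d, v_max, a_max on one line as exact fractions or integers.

d=330 v_max=55/2 a_max=5/2

a_max = (55/2)/11 = 5/2
d_a = ½·55/2·11 = 605/4; d_c = 55/2·1 = 55/2
d = 2·605/4 + 55/2 = 330
t_c = 1 > 0 → v_max = v_peak = 55/2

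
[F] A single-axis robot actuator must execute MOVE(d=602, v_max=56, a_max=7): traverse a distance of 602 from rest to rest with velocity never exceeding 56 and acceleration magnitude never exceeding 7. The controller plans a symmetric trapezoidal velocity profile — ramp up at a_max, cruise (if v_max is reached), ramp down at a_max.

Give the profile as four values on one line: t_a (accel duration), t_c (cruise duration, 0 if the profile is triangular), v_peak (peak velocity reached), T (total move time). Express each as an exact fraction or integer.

t_a=8 t_c=11/4 v_peak=56 T=75/4

v_max²/a_max = 56²/7 = 448
602 ≥ 448 → trapezoidal
t_a = 56/7 = 8; v_peak = 56
d_cruise = 602 − 448 = 154; t_c = 154/56 = 11/4
T = 2·8 + 11/4 = 75/4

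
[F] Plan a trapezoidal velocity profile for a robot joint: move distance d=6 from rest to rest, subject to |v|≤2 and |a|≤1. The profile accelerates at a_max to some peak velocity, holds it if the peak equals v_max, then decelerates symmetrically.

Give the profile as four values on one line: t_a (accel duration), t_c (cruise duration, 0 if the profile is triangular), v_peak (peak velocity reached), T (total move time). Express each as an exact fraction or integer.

vₘ²/aₘ = 2²/1 = 4
6 ≥ 4 → trapezoidal
t_a = 2/1 = 2; v_peak = 2
d_cruise = 6 − 4 = 2; t_c = 2/2 = 1
T = 2·2 + 1 = 5

t_a=2 t_c=1 v_peak=2 T=5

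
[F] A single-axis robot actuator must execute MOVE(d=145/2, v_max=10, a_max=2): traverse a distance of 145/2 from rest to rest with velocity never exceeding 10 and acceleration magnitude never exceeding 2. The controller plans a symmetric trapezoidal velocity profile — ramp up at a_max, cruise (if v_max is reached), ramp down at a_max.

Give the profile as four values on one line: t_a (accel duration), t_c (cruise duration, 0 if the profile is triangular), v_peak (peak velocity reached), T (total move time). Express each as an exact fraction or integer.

vₘ²/aₘ = 10²/2 = 50
145/2 ≥ 50 ⇒ cruise phase
t_a = 10/2 = 5; v_peak = 10
d_cruise = 145/2 − 50 = 45/2; t_c = (45/2)/10 = 9/4
T = 2·5 + 9/4 = 49/4

t_a=5 t_c=9/4 v_peak=10 T=49/4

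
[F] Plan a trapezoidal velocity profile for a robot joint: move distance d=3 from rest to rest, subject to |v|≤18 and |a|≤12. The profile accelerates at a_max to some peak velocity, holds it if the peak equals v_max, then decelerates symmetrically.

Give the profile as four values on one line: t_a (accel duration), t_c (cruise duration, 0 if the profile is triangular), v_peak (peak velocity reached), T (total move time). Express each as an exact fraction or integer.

t_a=1/2 t_c=0 v_peak=6 T=1

v_max²/a_max = 18²/12 = 27
3 < 27 so t_c = 0
v_peak = √(3·12) = √36 = 6
t_a = 6/12 = 1/2; t_c = 0
T = 2·1/2 = 1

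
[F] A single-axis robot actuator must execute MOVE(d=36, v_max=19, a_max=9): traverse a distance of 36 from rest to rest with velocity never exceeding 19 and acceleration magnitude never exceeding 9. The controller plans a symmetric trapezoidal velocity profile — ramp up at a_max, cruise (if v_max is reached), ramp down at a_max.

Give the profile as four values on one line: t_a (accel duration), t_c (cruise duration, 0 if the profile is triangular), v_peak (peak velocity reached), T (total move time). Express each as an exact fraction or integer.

t_a=2 t_c=0 v_peak=18 T=4

vₘ²/aₘ = 19²/9 = 361/9
36 < 361/9 ⇒ no cruise
v_peak = √(36·9) = √324 = 18
t_a = 18/9 = 2; t_c = 0
T = 2·2 = 4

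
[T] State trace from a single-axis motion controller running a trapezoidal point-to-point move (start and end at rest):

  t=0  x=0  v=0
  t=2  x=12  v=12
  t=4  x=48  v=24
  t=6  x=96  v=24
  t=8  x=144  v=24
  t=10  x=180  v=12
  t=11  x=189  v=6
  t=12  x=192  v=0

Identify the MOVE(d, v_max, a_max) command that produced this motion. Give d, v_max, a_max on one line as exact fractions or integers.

final state: t=12, x=192, v=0 → d = 192
a_max = (12−0)/(2−0) = 6
max v = 24 over t∈[4,8] → v_max = 24
check: 24·(4+4) = 192 ✓

d=192 v_max=24 a_max=6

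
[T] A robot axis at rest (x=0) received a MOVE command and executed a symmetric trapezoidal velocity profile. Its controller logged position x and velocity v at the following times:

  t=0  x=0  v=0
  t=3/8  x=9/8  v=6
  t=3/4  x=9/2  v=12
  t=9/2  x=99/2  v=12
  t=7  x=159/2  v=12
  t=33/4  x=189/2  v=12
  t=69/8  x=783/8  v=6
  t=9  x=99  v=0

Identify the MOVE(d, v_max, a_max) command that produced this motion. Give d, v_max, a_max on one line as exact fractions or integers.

final state: t=9, x=99, v=0 → d = 99
a_max = (6−0)/(3/8−0) = 16
max v = 12 over t∈[3/4,33/4] → v_max = 12
check: 12·(3/4+15/2) = 99 ✓

d=99 v_max=12 a_max=16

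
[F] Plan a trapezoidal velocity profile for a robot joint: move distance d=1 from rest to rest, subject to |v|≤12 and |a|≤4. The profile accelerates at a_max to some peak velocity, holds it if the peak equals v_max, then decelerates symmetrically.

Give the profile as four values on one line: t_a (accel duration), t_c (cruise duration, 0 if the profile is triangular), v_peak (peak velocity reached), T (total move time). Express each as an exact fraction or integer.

t_a=1/2 t_c=0 v_peak=2 T=1

v_max²/a_max = 12²/4 = 36
1 < 36 → triangular
v_peak = √(1·4) = √4 = 2
t_a = 2/4 = 1/2; t_c = 0
T = 2·1/2 = 1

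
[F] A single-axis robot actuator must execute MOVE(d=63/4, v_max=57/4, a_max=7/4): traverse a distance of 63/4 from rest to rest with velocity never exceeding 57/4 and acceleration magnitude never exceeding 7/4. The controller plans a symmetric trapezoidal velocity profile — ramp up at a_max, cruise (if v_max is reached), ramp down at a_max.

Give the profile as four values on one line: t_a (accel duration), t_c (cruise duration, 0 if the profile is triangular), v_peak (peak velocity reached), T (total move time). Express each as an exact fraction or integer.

v_max²/a_max = (57/4)²/(7/4) = 3249/28
63/4 < 3249/28 → triangular
v_peak = √(63/4·7/4) = √(441/16) = 21/4
t_a = (21/4)/(7/4) = 3; t_c = 0
T = 2·3 = 6

t_a=3 t_c=0 v_peak=21/4 T=6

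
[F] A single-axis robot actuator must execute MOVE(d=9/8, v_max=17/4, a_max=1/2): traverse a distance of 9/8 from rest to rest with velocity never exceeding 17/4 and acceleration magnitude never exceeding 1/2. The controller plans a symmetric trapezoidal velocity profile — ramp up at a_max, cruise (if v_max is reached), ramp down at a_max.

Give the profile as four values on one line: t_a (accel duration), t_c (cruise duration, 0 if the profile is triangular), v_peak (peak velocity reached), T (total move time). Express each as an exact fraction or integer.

t_a=3/2 t_c=0 v_peak=3/4 T=3

vₘ²/aₘ = (17/4)²/(1/2) = 289/8
9/8 < 289/8 ⇒ no cruise
v_peak = √(9/8·1/2) = √(9/16) = 3/4
t_a = (3/4)/(1/2) = 3/2; t_c = 0
T = 2·3/2 = 3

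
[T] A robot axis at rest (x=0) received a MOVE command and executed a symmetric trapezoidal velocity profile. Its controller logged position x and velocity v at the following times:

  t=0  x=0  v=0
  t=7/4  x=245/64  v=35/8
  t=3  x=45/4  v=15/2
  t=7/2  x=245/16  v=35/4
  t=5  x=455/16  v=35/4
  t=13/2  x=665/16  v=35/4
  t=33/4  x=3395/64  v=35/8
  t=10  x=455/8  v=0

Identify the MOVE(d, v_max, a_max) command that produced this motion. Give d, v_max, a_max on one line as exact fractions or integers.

d=455/8 v_max=35/4 a_max=5/2

final state: t=10, x=455/8, v=0 → d = 455/8
a_max = (35/8−0)/(7/4−0) = 5/2
max v = 35/4 over t∈[7/2,13/2] → v_max = 35/4
check: 35/4·(7/2+3) = 455/8 ✓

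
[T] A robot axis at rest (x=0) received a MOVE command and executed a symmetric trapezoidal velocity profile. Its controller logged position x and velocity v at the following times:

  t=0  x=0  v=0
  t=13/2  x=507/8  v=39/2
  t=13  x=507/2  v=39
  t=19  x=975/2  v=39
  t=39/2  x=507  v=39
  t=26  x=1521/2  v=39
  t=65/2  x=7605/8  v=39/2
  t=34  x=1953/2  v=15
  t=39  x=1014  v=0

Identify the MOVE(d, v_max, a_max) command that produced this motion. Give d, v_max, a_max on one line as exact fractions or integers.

final state: t=39, x=1014, v=0 → d = 1014
a_max = (39/2−0)/(13/2−0) = 3
max v = 39 over t∈[13,26] → v_max = 39
check: 39·(13+13) = 1014 ✓

d=1014 v_max=39 a_max=3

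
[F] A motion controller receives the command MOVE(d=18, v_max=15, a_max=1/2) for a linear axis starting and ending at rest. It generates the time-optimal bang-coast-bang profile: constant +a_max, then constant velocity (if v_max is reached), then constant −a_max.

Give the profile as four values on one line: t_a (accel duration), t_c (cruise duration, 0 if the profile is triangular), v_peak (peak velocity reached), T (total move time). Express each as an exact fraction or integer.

(v_max)²/a_max = 15²/(1/2) = 450
18 < 450 → triangular
v_peak = √(18·1/2) = √9 = 3
t_a = 3/(1/2) = 6; t_c = 0
T = 2·6 = 12

t_a=6 t_c=0 v_peak=3 T=12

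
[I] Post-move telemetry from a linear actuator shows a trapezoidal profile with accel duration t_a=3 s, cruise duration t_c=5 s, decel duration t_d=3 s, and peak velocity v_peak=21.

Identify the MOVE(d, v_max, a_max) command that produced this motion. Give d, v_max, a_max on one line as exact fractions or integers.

a_max = 21/3 = 7
d_a = ½·21·3 = 63/2; d_c = 21·5 = 105
d = 2·63/2 + 105 = 168
t_c = 5 > 0 → v_max = v_peak = 21

d=168 v_max=21 a_max=7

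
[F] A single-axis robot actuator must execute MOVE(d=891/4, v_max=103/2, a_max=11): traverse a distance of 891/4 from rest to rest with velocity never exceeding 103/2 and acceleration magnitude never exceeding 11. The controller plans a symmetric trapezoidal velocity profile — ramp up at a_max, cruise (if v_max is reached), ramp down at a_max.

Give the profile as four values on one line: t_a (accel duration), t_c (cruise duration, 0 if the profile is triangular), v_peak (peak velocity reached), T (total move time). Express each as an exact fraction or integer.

t_a=9/2 t_c=0 v_peak=99/2 T=9

v_max²/a_max = (103/2)²/11 = 10609/44
891/4 < 10609/44 so t_c = 0
v_peak = √(891/4·11) = √(9801/4) = 99/2
t_a = (99/2)/11 = 9/2; t_c = 0
T = 2·9/2 = 9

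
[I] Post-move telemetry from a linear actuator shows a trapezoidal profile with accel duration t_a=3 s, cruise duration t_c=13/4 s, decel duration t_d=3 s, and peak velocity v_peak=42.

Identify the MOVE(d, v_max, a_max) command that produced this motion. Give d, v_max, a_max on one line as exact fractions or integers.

d=525/2 v_max=42 a_max=14

a_max = 42/3 = 14
d_a = ½·42·3 = 63; d_c = 42·13/4 = 273/2
d = 2·63 + 273/2 = 525/2
t_c = 13/4 > 0 ⇒ limit active, v_max = 42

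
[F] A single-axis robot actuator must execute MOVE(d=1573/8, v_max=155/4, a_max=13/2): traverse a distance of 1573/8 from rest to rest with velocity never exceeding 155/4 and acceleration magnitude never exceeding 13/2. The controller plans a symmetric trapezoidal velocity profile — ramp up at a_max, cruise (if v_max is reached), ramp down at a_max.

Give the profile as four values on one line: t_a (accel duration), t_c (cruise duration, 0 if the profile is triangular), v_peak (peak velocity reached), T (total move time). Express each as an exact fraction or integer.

t_a=11/2 t_c=0 v_peak=143/4 T=11

(v_max)²/a_max = (155/4)²/(13/2) = 24025/104
1573/8 < 24025/104 → triangular
v_peak = √(1573/8·13/2) = √(20449/16) = 143/4
t_a = (143/4)/(13/2) = 11/2; t_c = 0
T = 2·11/2 = 11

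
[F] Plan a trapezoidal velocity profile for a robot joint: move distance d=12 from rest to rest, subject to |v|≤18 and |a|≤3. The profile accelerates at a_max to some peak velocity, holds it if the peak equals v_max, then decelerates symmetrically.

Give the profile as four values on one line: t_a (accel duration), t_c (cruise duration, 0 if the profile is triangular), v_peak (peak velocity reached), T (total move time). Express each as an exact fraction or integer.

(v_max)²/a_max = 18²/3 = 108
12 < 108 → triangular
v_peak = √(12·3) = √36 = 6
t_a = 6/3 = 2; t_c = 0
T = 2·2 = 4

t_a=2 t_c=0 v_peak=6 T=4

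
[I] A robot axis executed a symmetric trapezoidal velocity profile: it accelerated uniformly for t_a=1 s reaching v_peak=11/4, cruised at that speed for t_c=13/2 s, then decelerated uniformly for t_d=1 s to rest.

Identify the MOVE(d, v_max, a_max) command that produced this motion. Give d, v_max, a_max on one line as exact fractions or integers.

d=165/8 v_max=11/4 a_max=11/4

a_max = (11/4)/1 = 11/4
d_a = ½·11/4·1 = 11/8; d_c = 11/4·13/2 = 143/8
d = 2·11/8 + 143/8 = 165/8
t_c = 13/2 > 0 ⇒ limit active, v_max = 11/4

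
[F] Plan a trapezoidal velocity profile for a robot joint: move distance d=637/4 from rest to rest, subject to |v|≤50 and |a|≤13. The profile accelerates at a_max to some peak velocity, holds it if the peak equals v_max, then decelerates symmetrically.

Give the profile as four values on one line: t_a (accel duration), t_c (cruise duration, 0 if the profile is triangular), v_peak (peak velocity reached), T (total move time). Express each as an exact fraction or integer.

t_a=7/2 t_c=0 v_peak=91/2 T=7

vₘ²/aₘ = 50²/13 = 2500/13
637/4 < 2500/13 ⇒ no cruise
v_peak = √(637/4·13) = √(8281/4) = 91/2
t_a = (91/2)/13 = 7/2; t_c = 0
T = 2·7/2 = 7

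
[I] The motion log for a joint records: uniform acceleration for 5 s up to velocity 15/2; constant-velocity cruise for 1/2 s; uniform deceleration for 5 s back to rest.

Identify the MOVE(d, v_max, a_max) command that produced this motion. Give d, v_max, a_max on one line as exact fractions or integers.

d=165/4 v_max=15/2 a_max=3/2

a_max = (15/2)/5 = 3/2
d_a = ½·15/2·5 = 75/4; d_c = 15/2·1/2 = 15/4
d = 2·75/4 + 15/4 = 165/4
t_c = 1/2 > 0 so v_max = 15/2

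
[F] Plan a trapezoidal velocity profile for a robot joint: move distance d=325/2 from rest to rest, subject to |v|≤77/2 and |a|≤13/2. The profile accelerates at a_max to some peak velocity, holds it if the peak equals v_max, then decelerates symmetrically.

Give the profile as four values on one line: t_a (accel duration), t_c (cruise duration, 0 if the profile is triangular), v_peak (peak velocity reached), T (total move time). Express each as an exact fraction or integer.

v_max²/a_max = (77/2)²/(13/2) = 5929/26
325/2 < 5929/26 so t_c = 0
v_peak = √(325/2·13/2) = √(4225/4) = 65/2
t_a = (65/2)/(13/2) = 5; t_c = 0
T = 2·5 = 10

t_a=5 t_c=0 v_peak=65/2 T=10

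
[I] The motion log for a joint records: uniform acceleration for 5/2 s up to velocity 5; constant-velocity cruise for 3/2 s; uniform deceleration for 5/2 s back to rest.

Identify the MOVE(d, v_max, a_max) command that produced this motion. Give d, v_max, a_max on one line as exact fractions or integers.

d=20 v_max=5 a_max=2

a_max = 5/(5/2) = 2
d_a = ½·5·5/2 = 25/4; d_c = 5·3/2 = 15/2
d = 2·25/4 + 15/2 = 20
t_c = 3/2 > 0 ⇒ limit active, v_max = 5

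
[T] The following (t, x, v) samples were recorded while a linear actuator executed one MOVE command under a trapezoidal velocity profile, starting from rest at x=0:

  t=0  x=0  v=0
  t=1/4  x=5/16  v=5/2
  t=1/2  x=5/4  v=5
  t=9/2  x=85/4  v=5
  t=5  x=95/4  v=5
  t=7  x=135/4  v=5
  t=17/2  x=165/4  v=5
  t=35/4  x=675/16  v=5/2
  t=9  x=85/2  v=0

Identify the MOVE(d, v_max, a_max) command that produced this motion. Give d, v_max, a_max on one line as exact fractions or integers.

d=85/2 v_max=5 a_max=10

final state: t=9, x=85/2, v=0 → d = 85/2
a_max = (5/2−0)/(1/4−0) = 10
max v = 5 over t∈[1/2,17/2] → v_max = 5
check: 5·(1/2+8) = 85/2 ✓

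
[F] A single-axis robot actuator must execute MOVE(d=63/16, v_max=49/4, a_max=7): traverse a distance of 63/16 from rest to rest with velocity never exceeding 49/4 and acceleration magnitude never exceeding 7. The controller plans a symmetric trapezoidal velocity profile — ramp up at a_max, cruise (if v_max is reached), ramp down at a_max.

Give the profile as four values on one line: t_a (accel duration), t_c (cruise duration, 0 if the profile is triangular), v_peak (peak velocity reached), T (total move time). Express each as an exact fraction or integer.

v_max²/a_max = (49/4)²/7 = 343/16
63/16 < 343/16 → triangular
v_peak = √(63/16·7) = √(441/16) = 21/4
t_a = (21/4)/7 = 3/4; t_c = 0
T = 2·3/4 = 3/2

t_a=3/4 t_c=0 v_peak=21/4 T=3/2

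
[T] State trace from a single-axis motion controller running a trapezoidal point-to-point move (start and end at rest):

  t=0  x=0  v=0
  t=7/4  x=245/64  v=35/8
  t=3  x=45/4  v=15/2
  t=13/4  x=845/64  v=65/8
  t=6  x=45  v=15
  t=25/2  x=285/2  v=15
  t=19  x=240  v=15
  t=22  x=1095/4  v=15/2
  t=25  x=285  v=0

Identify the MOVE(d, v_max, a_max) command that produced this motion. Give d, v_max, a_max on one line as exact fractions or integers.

final state: t=25, x=285, v=0 → d = 285
a_max = (35/8−0)/(7/4−0) = 5/2
max v = 15 over t∈[6,19] → v_max = 15
check: 15·(6+13) = 285 ✓

d=285 v_max=15 a_max=5/2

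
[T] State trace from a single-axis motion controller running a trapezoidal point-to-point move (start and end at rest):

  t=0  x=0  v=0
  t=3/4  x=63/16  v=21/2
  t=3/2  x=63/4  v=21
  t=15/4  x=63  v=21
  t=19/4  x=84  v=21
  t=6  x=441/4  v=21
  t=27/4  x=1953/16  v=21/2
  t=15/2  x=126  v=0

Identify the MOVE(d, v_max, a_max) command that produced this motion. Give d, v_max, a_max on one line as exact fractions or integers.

d=126 v_max=21 a_max=14

final state: t=15/2, x=126, v=0 → d = 126
a_max = (21/2−0)/(3/4−0) = 14
max v = 21 over t∈[3/2,6] → v_max = 21
check: 21·(3/2+9/2) = 126 ✓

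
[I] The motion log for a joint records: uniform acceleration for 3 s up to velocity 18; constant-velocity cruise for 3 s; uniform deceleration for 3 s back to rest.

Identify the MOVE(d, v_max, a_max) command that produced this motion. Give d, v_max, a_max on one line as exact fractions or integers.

d=108 v_max=18 a_max=6

a_max = 18/3 = 6
d_a = ½·18·3 = 27; d_c = 18·3 = 54
d = 2·27 + 54 = 108
t_c = 3 > 0 → v_max = v_peak = 18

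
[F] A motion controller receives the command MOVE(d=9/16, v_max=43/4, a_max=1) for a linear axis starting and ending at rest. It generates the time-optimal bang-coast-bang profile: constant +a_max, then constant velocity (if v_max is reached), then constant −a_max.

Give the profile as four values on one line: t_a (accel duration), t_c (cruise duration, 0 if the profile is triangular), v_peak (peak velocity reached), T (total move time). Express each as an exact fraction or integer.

v_max²/a_max = (43/4)²/1 = 1849/16
9/16 < 1849/16 ⇒ no cruise
v_peak = √(9/16·1) = √(9/16) = 3/4
t_a = (3/4)/1 = 3/4; t_c = 0
T = 2·3/4 = 3/2

t_a=3/4 t_c=0 v_peak=3/4 T=3/2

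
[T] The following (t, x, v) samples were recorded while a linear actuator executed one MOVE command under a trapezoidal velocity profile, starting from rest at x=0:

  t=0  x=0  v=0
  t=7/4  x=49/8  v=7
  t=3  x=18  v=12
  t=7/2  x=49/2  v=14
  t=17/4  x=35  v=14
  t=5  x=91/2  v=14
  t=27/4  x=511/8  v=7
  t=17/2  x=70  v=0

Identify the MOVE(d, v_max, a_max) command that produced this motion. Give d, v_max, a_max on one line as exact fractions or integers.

d=70 v_max=14 a_max=4

final state: t=17/2, x=70, v=0 → d = 70
a_max = (7−0)/(7/4−0) = 4
max v = 14 over t∈[7/2,5] → v_max = 14
check: 14·(7/2+3/2) = 70 ✓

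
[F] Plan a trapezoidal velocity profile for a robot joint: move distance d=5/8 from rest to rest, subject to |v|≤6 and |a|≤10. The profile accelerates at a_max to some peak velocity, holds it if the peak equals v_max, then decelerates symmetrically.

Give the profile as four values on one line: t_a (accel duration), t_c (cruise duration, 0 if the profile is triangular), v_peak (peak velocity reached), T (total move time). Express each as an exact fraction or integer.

(v_max)²/a_max = 6²/10 = 18/5
5/8 < 18/5 so t_c = 0
v_peak = √(5/8·10) = √(25/4) = 5/2
t_a = (5/2)/10 = 1/4; t_c = 0
T = 2·1/4 = 1/2

t_a=1/4 t_c=0 v_peak=5/2 T=1/2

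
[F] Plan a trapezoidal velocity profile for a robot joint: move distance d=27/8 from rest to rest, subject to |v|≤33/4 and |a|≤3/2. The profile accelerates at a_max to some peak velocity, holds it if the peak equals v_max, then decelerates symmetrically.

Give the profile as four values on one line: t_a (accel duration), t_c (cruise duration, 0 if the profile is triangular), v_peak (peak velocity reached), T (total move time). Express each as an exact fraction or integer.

(v_max)²/a_max = (33/4)²/(3/2) = 363/8
27/8 < 363/8 so t_c = 0
v_peak = √(27/8·3/2) = √(81/16) = 9/4
t_a = (9/4)/(3/2) = 3/2; t_c = 0
T = 2·3/2 = 3

t_a=3/2 t_c=0 v_peak=9/4 T=3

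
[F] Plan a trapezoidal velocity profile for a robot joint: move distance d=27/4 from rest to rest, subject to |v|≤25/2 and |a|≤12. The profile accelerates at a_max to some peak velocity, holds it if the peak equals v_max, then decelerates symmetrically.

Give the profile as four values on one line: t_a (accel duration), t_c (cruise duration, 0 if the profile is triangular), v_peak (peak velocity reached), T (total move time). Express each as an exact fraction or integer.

(v_max)²/a_max = (25/2)²/12 = 625/48
27/4 < 625/48 so t_c = 0
v_peak = √(27/4·12) = √81 = 9
t_a = 9/12 = 3/4; t_c = 0
T = 2·3/4 = 3/2

t_a=3/4 t_c=0 v_peak=9 T=3/2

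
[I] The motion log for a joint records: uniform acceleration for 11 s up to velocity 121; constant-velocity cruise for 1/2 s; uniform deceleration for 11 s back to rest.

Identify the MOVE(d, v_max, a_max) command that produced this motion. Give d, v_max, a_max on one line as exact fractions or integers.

d=2783/2 v_max=121 a_max=11

a_max = 121/11 = 11
d_a = ½·121·11 = 1331/2; d_c = 121·1/2 = 121/2
d = 2·1331/2 + 121/2 = 2783/2
t_c = 1/2 > 0 so v_max = 121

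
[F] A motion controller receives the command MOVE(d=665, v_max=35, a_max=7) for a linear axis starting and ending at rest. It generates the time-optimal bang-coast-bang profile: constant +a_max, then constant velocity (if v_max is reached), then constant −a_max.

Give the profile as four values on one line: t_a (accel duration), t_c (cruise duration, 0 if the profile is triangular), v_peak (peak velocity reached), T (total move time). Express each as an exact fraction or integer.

t_a=5 t_c=14 v_peak=35 T=24

v_max²/a_max = 35²/7 = 175
665 ≥ 175 so v_max reached
t_a = 35/7 = 5; v_peak = 35
d_cruise = 665 − 175 = 490; t_c = 490/35 = 14
T = 2·5 + 14 = 24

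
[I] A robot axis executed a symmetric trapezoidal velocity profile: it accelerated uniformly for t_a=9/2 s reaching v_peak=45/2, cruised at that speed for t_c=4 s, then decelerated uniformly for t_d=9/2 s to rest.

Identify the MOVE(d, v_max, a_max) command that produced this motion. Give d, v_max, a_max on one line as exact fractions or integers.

a_max = (45/2)/(9/2) = 5
d_a = ½·45/2·9/2 = 405/8; d_c = 45/2·4 = 90
d = 2·405/8 + 90 = 765/4
t_c = 4 > 0 ⇒ limit active, v_max = 45/2

d=765/4 v_max=45/2 a_max=5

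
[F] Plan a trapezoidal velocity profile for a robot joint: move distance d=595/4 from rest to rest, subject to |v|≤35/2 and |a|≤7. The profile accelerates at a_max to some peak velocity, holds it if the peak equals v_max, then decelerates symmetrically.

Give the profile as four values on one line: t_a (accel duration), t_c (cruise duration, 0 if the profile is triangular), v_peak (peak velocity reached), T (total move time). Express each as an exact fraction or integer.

t_a=5/2 t_c=6 v_peak=35/2 T=11

v_max²/a_max = (35/2)²/7 = 175/4
595/4 ≥ 175/4 → trapezoidal
t_a = (35/2)/7 = 5/2; v_peak = 35/2
d_cruise = 595/4 − 175/4 = 105; t_c = 105/(35/2) = 6
T = 2·5/2 + 6 = 11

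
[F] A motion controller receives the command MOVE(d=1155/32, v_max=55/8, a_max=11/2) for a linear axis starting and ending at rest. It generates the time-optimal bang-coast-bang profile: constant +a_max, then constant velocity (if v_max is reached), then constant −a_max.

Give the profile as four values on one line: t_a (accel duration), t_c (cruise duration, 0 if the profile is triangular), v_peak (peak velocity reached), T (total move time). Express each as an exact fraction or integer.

t_a=5/4 t_c=4 v_peak=55/8 T=13/2

vₘ²/aₘ = (55/8)²/(11/2) = 275/32
1155/32 ≥ 275/32 so v_max reached
t_a = (55/8)/(11/2) = 5/4; v_peak = 55/8
d_cruise = 1155/32 − 275/32 = 55/2; t_c = (55/2)/(55/8) = 4
T = 2·5/4 + 4 = 13/2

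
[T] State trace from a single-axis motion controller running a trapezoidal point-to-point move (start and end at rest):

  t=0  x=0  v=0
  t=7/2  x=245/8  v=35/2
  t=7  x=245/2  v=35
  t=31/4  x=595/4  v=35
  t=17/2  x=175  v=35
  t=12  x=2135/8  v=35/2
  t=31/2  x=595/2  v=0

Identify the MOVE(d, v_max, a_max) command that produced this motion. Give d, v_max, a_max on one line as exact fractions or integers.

final state: t=31/2, x=595/2, v=0 → d = 595/2
a_max = (35/2−0)/(7/2−0) = 5
max v = 35 over t∈[7,17/2] → v_max = 35
check: 35·(7+3/2) = 595/2 ✓

d=595/2 v_max=35 a_max=5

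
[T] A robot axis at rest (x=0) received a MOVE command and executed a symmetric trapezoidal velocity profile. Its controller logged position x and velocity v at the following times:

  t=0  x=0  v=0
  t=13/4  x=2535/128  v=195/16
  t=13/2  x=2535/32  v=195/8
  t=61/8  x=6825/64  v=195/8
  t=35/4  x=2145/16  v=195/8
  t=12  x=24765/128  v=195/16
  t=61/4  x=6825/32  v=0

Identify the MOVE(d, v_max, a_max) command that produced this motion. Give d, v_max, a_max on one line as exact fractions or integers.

d=6825/32 v_max=195/8 a_max=15/4

final state: t=61/4, x=6825/32, v=0 → d = 6825/32
a_max = (195/16−0)/(13/4−0) = 15/4
max v = 195/8 over t∈[13/2,35/4] → v_max = 195/8
check: 195/8·(13/2+9/4) = 6825/32 ✓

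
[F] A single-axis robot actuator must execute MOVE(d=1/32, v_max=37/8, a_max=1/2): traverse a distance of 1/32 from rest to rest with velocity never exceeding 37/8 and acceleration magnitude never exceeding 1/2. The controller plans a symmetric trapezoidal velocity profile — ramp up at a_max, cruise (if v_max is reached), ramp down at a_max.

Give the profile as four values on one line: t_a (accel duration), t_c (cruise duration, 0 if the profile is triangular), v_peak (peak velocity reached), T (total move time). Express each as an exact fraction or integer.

t_a=1/4 t_c=0 v_peak=1/8 T=1/2

(v_max)²/a_max = (37/8)²/(1/2) = 1369/32
1/32 < 1369/32 → triangular
v_peak = √(1/32·1/2) = √(1/64) = 1/8
t_a = (1/8)/(1/2) = 1/4; t_c = 0
T = 2·1/4 = 1/2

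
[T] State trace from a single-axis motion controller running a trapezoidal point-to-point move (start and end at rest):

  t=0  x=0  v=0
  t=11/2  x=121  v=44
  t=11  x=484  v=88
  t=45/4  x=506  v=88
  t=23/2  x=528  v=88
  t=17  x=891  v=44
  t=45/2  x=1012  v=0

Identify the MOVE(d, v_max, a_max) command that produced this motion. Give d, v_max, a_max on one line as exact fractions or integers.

final state: t=45/2, x=1012, v=0 → d = 1012
a_max = (44−0)/(11/2−0) = 8
max v = 88 over t∈[11,23/2] → v_max = 88
check: 88·(11+1/2) = 1012 ✓

d=1012 v_max=88 a_max=8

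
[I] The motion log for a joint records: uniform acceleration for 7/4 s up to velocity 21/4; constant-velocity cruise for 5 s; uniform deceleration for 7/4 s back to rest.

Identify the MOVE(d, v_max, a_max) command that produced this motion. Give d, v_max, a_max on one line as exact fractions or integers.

d=567/16 v_max=21/4 a_max=3

a_max = (21/4)/(7/4) = 3
d_a = ½·21/4·7/4 = 147/32; d_c = 21/4·5 = 105/4
d = 2·147/32 + 105/4 = 567/16
t_c = 5 > 0 so v_max = 21/4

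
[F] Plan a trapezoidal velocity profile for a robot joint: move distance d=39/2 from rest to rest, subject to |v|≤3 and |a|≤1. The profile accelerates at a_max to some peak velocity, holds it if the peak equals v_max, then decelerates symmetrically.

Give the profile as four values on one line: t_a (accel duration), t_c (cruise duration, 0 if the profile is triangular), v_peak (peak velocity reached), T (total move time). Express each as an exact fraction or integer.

v_max²/a_max = 3²/1 = 9
39/2 ≥ 9 so v_max reached
t_a = 3/1 = 3; v_peak = 3
d_cruise = 39/2 − 9 = 21/2; t_c = (21/2)/3 = 7/2
T = 2·3 + 7/2 = 19/2

t_a=3 t_c=7/2 v_peak=3 T=19/2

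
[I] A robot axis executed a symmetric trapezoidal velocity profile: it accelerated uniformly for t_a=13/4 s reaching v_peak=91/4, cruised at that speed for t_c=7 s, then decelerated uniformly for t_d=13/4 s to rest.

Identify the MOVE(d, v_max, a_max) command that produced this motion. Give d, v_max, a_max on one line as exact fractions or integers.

a_max = (91/4)/(13/4) = 7
d_a = ½·91/4·13/4 = 1183/32; d_c = 91/4·7 = 637/4
d = 2·1183/32 + 637/4 = 3731/16
t_c = 7 > 0 ⇒ limit active, v_max = 91/4

d=3731/16 v_max=91/4 a_max=7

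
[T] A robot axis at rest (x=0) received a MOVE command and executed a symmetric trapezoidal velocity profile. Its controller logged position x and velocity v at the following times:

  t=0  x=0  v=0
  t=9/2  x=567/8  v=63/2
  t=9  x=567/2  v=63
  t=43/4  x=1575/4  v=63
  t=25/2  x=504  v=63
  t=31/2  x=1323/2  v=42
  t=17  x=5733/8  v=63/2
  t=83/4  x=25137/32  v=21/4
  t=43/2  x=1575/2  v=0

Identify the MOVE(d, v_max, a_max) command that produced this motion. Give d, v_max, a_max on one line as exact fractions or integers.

d=1575/2 v_max=63 a_max=7

final state: t=43/2, x=1575/2, v=0 → d = 1575/2
a_max = (63/2−0)/(9/2−0) = 7
max v = 63 over t∈[9,25/2] → v_max = 63
check: 63·(9+7/2) = 1575/2 ✓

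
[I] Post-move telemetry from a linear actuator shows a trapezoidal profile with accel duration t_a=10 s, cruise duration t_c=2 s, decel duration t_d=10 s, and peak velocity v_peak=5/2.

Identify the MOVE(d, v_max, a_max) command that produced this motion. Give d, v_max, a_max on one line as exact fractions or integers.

d=30 v_max=5/2 a_max=1/4

a_max = (5/2)/10 = 1/4
d_a = ½·5/2·10 = 25/2; d_c = 5/2·2 = 5
d = 2·25/2 + 5 = 30
t_c = 2 > 0 ⇒ limit active, v_max = 5/2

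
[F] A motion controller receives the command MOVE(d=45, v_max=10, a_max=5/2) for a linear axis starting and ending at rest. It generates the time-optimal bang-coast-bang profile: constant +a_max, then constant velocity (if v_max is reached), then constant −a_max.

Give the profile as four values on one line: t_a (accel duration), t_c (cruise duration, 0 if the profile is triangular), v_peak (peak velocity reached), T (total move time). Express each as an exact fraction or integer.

t_a=4 t_c=1/2 v_peak=10 T=17/2

v_max²/a_max = 10²/(5/2) = 40
45 ≥ 40 → trapezoidal
t_a = 10/(5/2) = 4; v_peak = 10
d_cruise = 45 − 40 = 5; t_c = 5/10 = 1/2
T = 2·4 + 1/2 = 17/2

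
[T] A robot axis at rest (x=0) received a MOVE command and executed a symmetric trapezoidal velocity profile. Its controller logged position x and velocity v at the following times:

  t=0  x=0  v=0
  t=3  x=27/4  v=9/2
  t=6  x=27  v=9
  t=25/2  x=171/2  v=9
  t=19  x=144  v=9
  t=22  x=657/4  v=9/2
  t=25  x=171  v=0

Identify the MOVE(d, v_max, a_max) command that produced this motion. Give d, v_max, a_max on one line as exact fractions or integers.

final state: t=25, x=171, v=0 → d = 171
a_max = (9/2−0)/(3−0) = 3/2
max v = 9 over t∈[6,19] → v_max = 9
check: 9·(6+13) = 171 ✓

d=171 v_max=9 a_max=3/2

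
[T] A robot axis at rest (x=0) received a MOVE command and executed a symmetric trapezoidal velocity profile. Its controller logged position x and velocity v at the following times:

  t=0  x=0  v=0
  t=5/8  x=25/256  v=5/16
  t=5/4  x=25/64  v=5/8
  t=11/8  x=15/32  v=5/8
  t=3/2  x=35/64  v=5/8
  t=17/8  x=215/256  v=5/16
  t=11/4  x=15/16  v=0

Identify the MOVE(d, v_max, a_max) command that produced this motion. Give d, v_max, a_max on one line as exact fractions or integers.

d=15/16 v_max=5/8 a_max=1/2

final state: t=11/4, x=15/16, v=0 → d = 15/16
a_max = (5/16−0)/(5/8−0) = 1/2
max v = 5/8 over t∈[5/4,3/2] → v_max = 5/8
check: 5/8·(5/4+1/4) = 15/16 ✓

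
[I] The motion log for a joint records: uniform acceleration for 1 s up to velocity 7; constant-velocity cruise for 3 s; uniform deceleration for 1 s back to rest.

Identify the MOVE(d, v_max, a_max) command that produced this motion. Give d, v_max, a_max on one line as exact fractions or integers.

a_max = 7/1 = 7
d_a = ½·7·1 = 7/2; d_c = 7·3 = 21
d = 2·7/2 + 21 = 28
t_c = 3 > 0 so v_max = 7

d=28 v_max=7 a_max=7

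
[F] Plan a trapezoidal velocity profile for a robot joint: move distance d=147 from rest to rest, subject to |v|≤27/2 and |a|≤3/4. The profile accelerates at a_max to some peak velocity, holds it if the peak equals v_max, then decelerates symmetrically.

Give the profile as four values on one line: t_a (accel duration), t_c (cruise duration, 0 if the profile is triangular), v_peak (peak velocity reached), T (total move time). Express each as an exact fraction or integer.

t_a=14 t_c=0 v_peak=21/2 T=28

vₘ²/aₘ = (27/2)²/(3/4) = 243
147 < 243 so t_c = 0
v_peak = √(147·3/4) = √(441/4) = 21/2
t_a = (21/2)/(3/4) = 14; t_c = 0
T = 2·14 = 28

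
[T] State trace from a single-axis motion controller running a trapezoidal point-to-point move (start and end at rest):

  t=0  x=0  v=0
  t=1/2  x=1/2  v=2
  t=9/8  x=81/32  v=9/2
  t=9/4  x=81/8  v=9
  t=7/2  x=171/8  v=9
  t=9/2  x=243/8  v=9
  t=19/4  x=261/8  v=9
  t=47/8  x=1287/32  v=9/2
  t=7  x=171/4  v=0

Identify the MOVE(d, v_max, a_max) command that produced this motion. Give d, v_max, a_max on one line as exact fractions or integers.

final state: t=7, x=171/4, v=0 → d = 171/4
a_max = (2−0)/(1/2−0) = 4
max v = 9 over t∈[9/4,19/4] → v_max = 9
check: 9·(9/4+5/2) = 171/4 ✓

d=171/4 v_max=9 a_max=4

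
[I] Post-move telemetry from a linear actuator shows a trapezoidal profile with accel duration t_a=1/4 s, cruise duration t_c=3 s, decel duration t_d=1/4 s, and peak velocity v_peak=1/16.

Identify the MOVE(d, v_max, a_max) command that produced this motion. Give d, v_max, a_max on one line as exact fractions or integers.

d=13/64 v_max=1/16 a_max=1/4

a_max = (1/16)/(1/4) = 1/4
d_a = ½·1/16·1/4 = 1/128; d_c = 1/16·3 = 3/16
d = 2·1/128 + 3/16 = 13/64
t_c = 3 > 0 ⇒ limit active, v_max = 1/16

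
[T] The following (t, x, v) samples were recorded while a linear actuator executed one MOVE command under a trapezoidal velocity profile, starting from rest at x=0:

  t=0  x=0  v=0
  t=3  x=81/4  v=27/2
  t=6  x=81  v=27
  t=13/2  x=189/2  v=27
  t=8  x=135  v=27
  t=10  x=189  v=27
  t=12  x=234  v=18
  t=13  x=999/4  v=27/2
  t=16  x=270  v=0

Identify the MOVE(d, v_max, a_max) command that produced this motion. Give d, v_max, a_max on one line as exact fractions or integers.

d=270 v_max=27 a_max=9/2

final state: t=16, x=270, v=0 → d = 270
a_max = (27/2−0)/(3−0) = 9/2
max v = 27 over t∈[6,10] → v_max = 27
check: 27·(6+4) = 270 ✓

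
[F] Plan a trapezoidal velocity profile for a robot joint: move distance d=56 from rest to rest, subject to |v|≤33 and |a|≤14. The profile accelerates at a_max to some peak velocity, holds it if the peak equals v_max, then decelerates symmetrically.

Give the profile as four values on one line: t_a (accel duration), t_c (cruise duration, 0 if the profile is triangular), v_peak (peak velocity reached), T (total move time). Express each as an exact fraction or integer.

v_max²/a_max = 33²/14 = 1089/14
56 < 1089/14 → triangular
v_peak = √(56·14) = √784 = 28
t_a = 28/14 = 2; t_c = 0
T = 2·2 = 4

t_a=2 t_c=0 v_peak=28 T=4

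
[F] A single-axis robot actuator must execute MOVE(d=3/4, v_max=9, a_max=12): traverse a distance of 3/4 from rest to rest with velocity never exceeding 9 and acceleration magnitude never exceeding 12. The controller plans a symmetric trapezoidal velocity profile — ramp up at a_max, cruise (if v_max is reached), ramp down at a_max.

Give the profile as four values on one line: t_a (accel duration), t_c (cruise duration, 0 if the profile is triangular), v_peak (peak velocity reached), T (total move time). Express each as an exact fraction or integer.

t_a=1/4 t_c=0 v_peak=3 T=1/2

vₘ²/aₘ = 9²/12 = 27/4
3/4 < 27/4 → triangular
v_peak = √(3/4·12) = √9 = 3
t_a = 3/12 = 1/4; t_c = 0
T = 2·1/4 = 1/2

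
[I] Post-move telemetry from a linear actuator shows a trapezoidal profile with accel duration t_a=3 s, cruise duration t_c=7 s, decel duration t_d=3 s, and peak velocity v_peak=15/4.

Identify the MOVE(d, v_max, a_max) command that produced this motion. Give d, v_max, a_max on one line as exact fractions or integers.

a_max = (15/4)/3 = 5/4
d_a = ½·15/4·3 = 45/8; d_c = 15/4·7 = 105/4
d = 2·45/8 + 105/4 = 75/2
t_c = 7 > 0 → v_max = v_peak = 15/4

d=75/2 v_max=15/4 a_max=5/4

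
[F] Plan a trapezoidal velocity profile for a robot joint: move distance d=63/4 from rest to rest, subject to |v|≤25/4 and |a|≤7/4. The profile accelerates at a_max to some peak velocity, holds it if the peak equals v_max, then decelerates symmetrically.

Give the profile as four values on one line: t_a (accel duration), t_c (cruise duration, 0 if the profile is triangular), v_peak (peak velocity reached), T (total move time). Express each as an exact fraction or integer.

t_a=3 t_c=0 v_peak=21/4 T=6

vₘ²/aₘ = (25/4)²/(7/4) = 625/28
63/4 < 625/28 so t_c = 0
v_peak = √(63/4·7/4) = √(441/16) = 21/4
t_a = (21/4)/(7/4) = 3; t_c = 0
T = 2·3 = 6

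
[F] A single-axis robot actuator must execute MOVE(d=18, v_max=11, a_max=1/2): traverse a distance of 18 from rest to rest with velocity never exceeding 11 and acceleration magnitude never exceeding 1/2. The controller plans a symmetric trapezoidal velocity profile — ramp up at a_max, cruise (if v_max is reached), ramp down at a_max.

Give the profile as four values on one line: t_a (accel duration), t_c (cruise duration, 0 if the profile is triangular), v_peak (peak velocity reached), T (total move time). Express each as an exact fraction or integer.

t_a=6 t_c=0 v_peak=3 T=12

(v_max)²/a_max = 11²/(1/2) = 242
18 < 242 → triangular
v_peak = √(18·1/2) = √9 = 3
t_a = 3/(1/2) = 6; t_c = 0
T = 2·6 = 12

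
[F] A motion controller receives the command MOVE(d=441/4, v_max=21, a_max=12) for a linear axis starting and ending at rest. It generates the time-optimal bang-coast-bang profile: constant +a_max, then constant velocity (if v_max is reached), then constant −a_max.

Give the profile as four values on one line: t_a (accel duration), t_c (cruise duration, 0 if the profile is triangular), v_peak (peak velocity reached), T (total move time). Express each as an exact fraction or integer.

vₘ²/aₘ = 21²/12 = 147/4
441/4 ≥ 147/4 → trapezoidal
t_a = 21/12 = 7/4; v_peak = 21
d_cruise = 441/4 − 147/4 = 147/2; t_c = (147/2)/21 = 7/2
T = 2·7/4 + 7/2 = 7

t_a=7/4 t_c=7/2 v_peak=21 T=7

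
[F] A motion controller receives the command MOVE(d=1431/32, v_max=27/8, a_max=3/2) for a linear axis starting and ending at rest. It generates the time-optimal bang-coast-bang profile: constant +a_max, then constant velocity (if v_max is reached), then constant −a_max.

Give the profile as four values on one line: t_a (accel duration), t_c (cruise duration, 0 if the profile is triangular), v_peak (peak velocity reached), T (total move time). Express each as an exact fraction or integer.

t_a=9/4 t_c=11 v_peak=27/8 T=31/2

vₘ²/aₘ = (27/8)²/(3/2) = 243/32
1431/32 ≥ 243/32 → trapezoidal
t_a = (27/8)/(3/2) = 9/4; v_peak = 27/8
d_cruise = 1431/32 − 243/32 = 297/8; t_c = (297/8)/(27/8) = 11
T = 2·9/4 + 11 = 31/2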